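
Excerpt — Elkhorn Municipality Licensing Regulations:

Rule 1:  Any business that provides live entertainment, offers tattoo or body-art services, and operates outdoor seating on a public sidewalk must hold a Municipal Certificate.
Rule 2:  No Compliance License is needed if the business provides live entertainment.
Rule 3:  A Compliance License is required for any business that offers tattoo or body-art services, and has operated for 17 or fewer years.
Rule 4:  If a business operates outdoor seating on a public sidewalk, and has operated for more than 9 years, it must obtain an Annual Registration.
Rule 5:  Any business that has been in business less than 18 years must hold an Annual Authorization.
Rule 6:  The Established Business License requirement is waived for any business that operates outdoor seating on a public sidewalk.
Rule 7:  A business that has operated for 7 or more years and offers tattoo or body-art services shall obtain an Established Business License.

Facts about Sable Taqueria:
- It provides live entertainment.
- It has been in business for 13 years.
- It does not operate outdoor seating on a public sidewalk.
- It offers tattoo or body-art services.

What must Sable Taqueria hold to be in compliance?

Rule 1: provides live entertainment; offers tattoo or body-art services; does not operate outdoor seating on a public sidewalk → Municipal Certificate not required.
Rule 2: provides live entertainment → exempt from Compliance License.
Rule 3: offers tattoo or body-art services; years in business 13 ≤ 17 → Compliance License required.
Rule 4: does not operate outdoor seating on a public sidewalk; years in business 13 > 9 → Annual Registration not required.
Rule 5: years in business 13 < 18 → Annual Authorization required.
Rule 6: does not operate outdoor seating on a public sidewalk → Established Business License exemption does not apply.
Rule 7: years in business 13 ≥ 7; offers tattoo or body-art services → Established Business License required.

Annual Authorization, Established Business License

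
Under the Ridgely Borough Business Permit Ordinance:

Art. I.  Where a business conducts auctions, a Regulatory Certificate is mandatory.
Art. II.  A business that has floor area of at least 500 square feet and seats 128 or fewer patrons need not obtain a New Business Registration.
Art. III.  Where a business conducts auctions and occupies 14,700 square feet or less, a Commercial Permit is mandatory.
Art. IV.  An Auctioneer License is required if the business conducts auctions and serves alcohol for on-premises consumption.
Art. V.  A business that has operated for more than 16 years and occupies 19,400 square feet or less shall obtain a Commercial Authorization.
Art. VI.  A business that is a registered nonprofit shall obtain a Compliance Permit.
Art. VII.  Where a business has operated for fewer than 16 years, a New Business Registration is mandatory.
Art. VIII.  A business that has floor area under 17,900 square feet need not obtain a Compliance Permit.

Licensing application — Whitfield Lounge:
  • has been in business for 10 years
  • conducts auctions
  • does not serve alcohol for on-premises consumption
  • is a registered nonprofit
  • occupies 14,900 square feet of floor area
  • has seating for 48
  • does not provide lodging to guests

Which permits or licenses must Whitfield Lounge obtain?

Regulatory Certificate

Art. I. conducts auctions → Regulatory Certificate required.
Art. II. floor area 14,900 square feet ≥ 500 square feet; seating 48 ≤ 128 → exempt from New Business Registration.
Art. III. conducts auctions; floor area 14,900 square feet > 14,700 square feet → Commercial Permit not required.
Art. IV. conducts auctions; does not serve alcohol for on-premises consumption → Auctioneer License not required.
Art. V. years in business 10 ≤ 16; floor area 14,900 square feet ≤ 19,400 square feet → Commercial Authorization not required.
Art. VI. is a registered nonprofit → Compliance Permit required.
Art. VII. years in business 10 < 16 → New Business Registration required.
Art. VIII. floor area 14,900 square feet < 17,900 square feet → exempt from Compliance Permit.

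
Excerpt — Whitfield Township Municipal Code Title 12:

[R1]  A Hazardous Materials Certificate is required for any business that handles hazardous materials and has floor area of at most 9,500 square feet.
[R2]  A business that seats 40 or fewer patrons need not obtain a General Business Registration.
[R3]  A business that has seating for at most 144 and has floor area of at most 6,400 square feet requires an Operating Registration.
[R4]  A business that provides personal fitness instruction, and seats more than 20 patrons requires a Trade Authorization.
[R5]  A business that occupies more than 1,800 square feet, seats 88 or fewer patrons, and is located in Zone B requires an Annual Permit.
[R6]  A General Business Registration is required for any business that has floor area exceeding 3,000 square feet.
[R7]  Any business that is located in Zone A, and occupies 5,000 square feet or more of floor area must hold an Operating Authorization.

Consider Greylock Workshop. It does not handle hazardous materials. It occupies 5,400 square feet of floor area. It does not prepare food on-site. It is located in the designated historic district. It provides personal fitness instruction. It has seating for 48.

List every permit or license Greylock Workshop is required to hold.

General Business Registration, Operating Registration, Trade Authorization

[R1] does not handle hazardous materials; floor area 5,400 square feet ≤ 9,500 square feet → Hazardous Materials Certificate not required.
[R2] seating 48 > 40 → General Business Registration exemption does not apply.
[R3] seating 48 ≤ 144; floor area 5,400 square feet ≤ 6,400 square feet → Operating Registration required.
[R4] provides personal fitness instruction; seating 48 > 20 → Trade Authorization required.
[R5] floor area 5,400 square feet > 1,800 square feet; seating 48 ≤ 88; is located in the designated historic district (not: is located in Zone B) → Annual Permit not required.
[R6] floor area 5,400 square feet > 3,000 square feet → General Business Registration required.
[R7] is located in the designated historic district (not: is located in Zone A); floor area 5,400 square feet ≥ 5,000 square feet → Operating Authorization not required.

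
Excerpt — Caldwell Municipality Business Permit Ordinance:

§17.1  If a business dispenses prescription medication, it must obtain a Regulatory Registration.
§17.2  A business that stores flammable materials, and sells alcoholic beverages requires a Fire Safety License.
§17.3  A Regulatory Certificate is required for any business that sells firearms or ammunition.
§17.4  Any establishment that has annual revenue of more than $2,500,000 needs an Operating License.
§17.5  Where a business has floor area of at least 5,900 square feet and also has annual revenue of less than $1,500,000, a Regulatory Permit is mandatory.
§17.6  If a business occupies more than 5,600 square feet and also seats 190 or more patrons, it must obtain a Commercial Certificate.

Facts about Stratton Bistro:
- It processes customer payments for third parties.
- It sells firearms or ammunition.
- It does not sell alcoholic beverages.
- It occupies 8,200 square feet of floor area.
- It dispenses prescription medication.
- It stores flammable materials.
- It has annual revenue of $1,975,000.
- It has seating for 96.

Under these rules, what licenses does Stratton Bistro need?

Regulatory Certificate, Regulatory Registration

§17.1 dispenses prescription medication → Regulatory Registration required.
§17.2 stores flammable materials; does not sell alcoholic beverages → Fire Safety License not required.
§17.3 sells firearms or ammunition → Regulatory Certificate required.
§17.4 revenue $1,975,000 ≤ $2,500,000 → Operating License not required.
§17.5 floor area 8,200 square feet ≥ 5,900 square feet; revenue $1,975,000 ≥ $1,500,000 → Regulatory Permit not required.
§17.6 floor area 8,200 square feet > 5,600 square feet; seating 96 < 190 → Commercial Certificate not required.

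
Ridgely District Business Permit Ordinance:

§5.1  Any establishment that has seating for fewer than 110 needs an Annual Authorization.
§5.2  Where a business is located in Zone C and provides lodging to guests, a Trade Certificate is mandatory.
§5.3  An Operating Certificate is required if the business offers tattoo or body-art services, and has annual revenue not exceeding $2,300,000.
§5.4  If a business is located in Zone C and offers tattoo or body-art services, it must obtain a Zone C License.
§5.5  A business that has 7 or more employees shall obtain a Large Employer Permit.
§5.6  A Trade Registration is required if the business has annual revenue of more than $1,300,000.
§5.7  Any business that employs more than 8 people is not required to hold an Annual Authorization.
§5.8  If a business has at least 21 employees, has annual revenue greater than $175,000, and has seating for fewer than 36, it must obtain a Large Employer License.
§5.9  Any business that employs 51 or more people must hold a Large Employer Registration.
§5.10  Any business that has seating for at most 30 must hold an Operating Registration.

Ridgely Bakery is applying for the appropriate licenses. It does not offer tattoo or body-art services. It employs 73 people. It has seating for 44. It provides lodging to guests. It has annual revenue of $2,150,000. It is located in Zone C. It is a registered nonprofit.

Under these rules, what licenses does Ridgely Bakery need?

Large Employer Permit, Large Employer Registration, Trade Certificate, Trade Registration

§5.1 seating 44 < 110 → Annual Authorization required.
§5.2 is located in Zone C; provides lodging to guests → Trade Certificate required.
§5.3 does not offer tattoo or body-art services; revenue $2,150,000 ≤ $2,300,000 → Operating Certificate not required.
§5.4 is located in Zone C; does not offer tattoo or body-art services → Zone C License not required.
§5.5 employees 73 ≥ 7 → Large Employer Permit required.
§5.6 revenue $2,150,000 > $1,300,000 → Trade Registration required.
§5.7 employees 73 > 8 → exempt from Annual Authorization.
§5.8 employees 73 ≥ 21; revenue $2,150,000 > $175,000; seating 44 ≥ 36 → Large Employer License not required.
§5.9 employees 73 ≥ 51 → Large Employer Registration required.
§5.10 seating 44 > 30 → Operating Registration not required.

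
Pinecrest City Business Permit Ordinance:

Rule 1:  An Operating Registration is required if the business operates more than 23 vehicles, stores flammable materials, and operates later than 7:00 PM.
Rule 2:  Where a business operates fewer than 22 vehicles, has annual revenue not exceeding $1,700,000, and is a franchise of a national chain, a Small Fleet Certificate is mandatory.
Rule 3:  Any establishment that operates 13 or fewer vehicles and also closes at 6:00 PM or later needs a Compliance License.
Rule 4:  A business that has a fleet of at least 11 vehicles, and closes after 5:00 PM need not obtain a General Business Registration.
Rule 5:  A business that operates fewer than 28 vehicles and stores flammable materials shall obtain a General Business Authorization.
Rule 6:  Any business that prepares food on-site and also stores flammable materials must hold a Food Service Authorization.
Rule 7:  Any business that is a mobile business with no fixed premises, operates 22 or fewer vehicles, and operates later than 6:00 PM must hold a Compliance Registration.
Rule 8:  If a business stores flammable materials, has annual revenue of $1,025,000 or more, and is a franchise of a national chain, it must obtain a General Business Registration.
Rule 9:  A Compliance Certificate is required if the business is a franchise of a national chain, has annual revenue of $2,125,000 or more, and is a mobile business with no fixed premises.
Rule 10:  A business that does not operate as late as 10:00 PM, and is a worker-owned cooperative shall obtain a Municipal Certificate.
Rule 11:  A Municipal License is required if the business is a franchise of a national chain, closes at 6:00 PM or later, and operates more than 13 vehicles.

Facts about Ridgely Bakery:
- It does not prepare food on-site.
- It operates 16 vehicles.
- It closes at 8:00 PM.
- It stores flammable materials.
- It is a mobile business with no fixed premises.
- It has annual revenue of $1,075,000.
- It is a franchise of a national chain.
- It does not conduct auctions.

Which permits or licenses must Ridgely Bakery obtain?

Rule 1: vehicles 16 ≤ 23; stores flammable materials; closes 8:00 PM, after 7:00 PM → Operating Registration not required.
Rule 2: vehicles 16 < 22; revenue $1,075,000 ≤ $1,700,000; is a franchise of a national chain → Small Fleet Certificate required.
Rule 3: vehicles 16 > 13; closes 8:00 PM, after 6:00 PM → Compliance License not required.
Rule 4: vehicles 16 ≥ 11; closes 8:00 PM, after 5:00 PM → exempt from General Business Registration.
Rule 5: vehicles 16 < 28; stores flammable materials → General Business Authorization required.
Rule 6: does not prepare food on-site; stores flammable materials → Food Service Authorization not required.
Rule 7: is a mobile business with no fixed premises; vehicles 16 ≤ 22; closes 8:00 PM, after 6:00 PM → Compliance Registration required.
Rule 8: stores flammable materials; revenue $1,075,000 ≥ $1,025,000; is a franchise of a national chain → General Business Registration required.
Rule 9: is a franchise of a national chain; revenue $1,075,000 < $2,125,000; is a mobile business with no fixed premises → Compliance Certificate not required.
Rule 10: closes 8:00 PM, at/before 10:00 PM; is a franchise of a national chain (not: is a worker-owned cooperative) → Municipal Certificate not required.
Rule 11: is a franchise of a national chain; closes 8:00 PM, after 6:00 PM; vehicles 16 > 13 → Municipal License required.

Compliance Registration, General Business Authorization, Municipal License, Small Fleet Certificate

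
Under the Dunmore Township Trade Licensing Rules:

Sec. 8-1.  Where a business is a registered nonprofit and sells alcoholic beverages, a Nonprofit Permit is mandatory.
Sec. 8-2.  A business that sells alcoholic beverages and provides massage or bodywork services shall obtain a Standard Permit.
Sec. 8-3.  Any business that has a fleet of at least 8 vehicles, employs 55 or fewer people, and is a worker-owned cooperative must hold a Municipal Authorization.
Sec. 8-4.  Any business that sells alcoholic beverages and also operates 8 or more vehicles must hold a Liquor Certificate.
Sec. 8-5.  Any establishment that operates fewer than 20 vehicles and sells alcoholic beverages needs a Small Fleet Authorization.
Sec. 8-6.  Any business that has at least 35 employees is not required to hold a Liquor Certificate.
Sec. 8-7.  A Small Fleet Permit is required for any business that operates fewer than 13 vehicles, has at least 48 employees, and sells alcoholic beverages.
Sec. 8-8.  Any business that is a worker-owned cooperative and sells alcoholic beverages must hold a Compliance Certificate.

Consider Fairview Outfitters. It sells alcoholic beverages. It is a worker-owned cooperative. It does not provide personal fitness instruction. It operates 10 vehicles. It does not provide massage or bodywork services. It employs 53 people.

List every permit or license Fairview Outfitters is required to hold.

Compliance Certificate, Municipal Authorization, Small Fleet Authorization, Small Fleet Permit

Sec. 8-1. is a worker-owned cooperative (not: is a registered nonprofit); sells alcoholic beverages → Nonprofit Permit not required.
Sec. 8-2. sells alcoholic beverages; does not provide massage or bodywork services → Standard Permit not required.
Sec. 8-3. vehicles 10 ≥ 8; employees 53 ≤ 55; is a worker-owned cooperative → Municipal Authorization required.
Sec. 8-4. sells alcoholic beverages; vehicles 10 ≥ 8 → Liquor Certificate required.
Sec. 8-5. vehicles 10 < 20; sells alcoholic beverages → Small Fleet Authorization required.
Sec. 8-6. employees 53 ≥ 35 → exempt from Liquor Certificate.
Sec. 8-7. vehicles 10 < 13; employees 53 ≥ 48; sells alcoholic beverages → Small Fleet Permit required.
Sec. 8-8. is a worker-owned cooperative; sells alcoholic beverages → Compliance Certificate required.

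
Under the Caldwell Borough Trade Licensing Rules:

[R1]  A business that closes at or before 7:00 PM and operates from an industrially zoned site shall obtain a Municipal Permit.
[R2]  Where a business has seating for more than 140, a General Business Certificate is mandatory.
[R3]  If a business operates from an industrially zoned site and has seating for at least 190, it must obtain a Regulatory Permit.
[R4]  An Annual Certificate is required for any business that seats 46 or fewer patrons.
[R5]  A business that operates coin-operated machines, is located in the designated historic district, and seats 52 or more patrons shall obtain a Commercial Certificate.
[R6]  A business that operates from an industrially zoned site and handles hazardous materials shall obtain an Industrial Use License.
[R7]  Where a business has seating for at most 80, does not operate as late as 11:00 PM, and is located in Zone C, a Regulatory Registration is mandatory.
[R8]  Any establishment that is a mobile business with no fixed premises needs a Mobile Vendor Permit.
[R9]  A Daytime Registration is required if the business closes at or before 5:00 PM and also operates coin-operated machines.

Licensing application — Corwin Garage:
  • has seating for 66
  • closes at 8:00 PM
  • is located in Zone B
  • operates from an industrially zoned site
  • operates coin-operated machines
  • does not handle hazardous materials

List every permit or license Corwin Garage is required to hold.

None

[R1] closes 8:00 PM, after 7:00 PM; operates from an industrially zoned site → Municipal Permit not required.
[R2] seating 66 ≤ 140 → General Business Certificate not required.
[R3] operates from an industrially zoned site; seating 66 < 190 → Regulatory Permit not required.
[R4] seating 66 > 46 → Annual Certificate not required.
[R5] operates coin-operated machines; is located in Zone B (not: is located in the designated historic district); seating 66 ≥ 52 → Commercial Certificate not required.
[R6] operates from an industrially zoned site; does not handle hazardous materials → Industrial Use License not required.
[R7] seating 66 ≤ 80; closes 8:00 PM, at/before 11:00 PM; is located in Zone B (not: is located in Zone C) → Regulatory Registration not required.
[R8] operates from an industrially zoned site (not: is a mobile business with no fixed premises) → Mobile Vendor Permit not required.
[R9] closes 8:00 PM, after 5:00 PM; operates coin-operated machines → Daytime Registration not required.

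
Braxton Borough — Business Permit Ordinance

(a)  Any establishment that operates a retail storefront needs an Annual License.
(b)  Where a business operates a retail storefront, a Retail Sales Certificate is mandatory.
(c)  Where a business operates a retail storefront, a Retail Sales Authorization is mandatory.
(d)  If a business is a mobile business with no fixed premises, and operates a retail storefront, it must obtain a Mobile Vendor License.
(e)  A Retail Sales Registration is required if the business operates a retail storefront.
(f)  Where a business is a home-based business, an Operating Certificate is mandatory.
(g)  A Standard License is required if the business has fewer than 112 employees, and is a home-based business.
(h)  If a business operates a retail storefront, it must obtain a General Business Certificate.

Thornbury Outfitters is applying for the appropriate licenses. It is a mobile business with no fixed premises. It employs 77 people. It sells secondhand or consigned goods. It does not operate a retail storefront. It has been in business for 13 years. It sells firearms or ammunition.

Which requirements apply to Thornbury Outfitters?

None

(a) does not operate a retail storefront → Annual License not required.
(b) does not operate a retail storefront → Retail Sales Certificate not required.
(c) does not operate a retail storefront → Retail Sales Authorization not required.
(d) is a mobile business with no fixed premises; does not operate a retail storefront → Mobile Vendor License not required.
(e) does not operate a retail storefront → Retail Sales Registration not required.
(f) is a mobile business with no fixed premises (not: is a home-based business) → Operating Certificate not required.
(g) employees 77 < 112; is a mobile business with no fixed premises (not: is a home-based business) → Standard License not required.
(h) does not operate a retail storefront → General Business Certificate not required.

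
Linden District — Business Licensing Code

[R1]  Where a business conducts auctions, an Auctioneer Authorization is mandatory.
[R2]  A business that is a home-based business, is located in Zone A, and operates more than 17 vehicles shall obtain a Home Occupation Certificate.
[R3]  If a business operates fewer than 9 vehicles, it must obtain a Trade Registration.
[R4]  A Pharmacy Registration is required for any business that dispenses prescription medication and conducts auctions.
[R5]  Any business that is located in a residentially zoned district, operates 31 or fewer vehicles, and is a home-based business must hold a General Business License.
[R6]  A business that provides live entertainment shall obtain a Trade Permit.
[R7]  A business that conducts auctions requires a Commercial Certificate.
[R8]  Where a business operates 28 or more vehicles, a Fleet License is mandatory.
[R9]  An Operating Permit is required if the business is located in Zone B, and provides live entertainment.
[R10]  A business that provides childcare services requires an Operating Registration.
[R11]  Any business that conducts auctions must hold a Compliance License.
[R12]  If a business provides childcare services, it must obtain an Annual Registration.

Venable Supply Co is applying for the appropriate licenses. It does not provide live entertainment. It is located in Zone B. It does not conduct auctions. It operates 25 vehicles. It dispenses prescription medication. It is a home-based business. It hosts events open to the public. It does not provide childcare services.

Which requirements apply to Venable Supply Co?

None

[R1] does not conduct auctions → Auctioneer Authorization not required.
[R2] is a home-based business; is located in Zone B (not: is located in Zone A); vehicles 25 > 17 → Home Occupation Certificate not required.
[R3] vehicles 25 ≥ 9 → Trade Registration not required.
[R4] dispenses prescription medication; does not conduct auctions → Pharmacy Registration not required.
[R5] is located in Zone B (not: is located in a residentially zoned district); vehicles 25 ≤ 31; is a home-based business → General Business License not required.
[R6] does not provide live entertainment → Trade Permit not required.
[R7] does not conduct auctions → Commercial Certificate not required.
[R8] vehicles 25 < 28 → Fleet License not required.
[R9] is located in Zone B; does not provide live entertainment → Operating Permit not required.
[R10] does not provide childcare services → Operating Registration not required.
[R11] does not conduct auctions → Compliance License not required.
[R12] does not provide childcare services → Annual Registration not required.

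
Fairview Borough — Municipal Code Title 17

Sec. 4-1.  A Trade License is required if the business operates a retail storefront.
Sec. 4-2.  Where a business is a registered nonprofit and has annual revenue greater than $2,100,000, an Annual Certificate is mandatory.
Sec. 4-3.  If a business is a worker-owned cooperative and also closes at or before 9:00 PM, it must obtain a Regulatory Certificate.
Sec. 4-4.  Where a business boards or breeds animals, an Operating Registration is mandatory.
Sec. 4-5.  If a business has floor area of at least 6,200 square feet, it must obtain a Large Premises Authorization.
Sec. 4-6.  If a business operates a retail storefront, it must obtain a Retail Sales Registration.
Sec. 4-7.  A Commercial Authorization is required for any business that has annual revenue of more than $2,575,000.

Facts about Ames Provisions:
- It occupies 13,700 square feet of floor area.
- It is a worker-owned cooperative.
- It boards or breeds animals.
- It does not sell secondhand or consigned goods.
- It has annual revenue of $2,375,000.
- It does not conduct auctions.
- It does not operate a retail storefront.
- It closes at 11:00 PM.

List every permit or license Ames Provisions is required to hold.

Large Premises Authorization, Operating Registration

Sec. 4-1. does not operate a retail storefront → Trade License not required.
Sec. 4-2. is a worker-owned cooperative (not: is a registered nonprofit); revenue $2,375,000 > $2,100,000 → Annual Certificate not required.
Sec. 4-3. is a worker-owned cooperative; closes 11:00 PM, after 9:00 PM → Regulatory Certificate not required.
Sec. 4-4. boards or breeds animals → Operating Registration required.
Sec. 4-5. floor area 13,700 square feet ≥ 6,200 square feet → Large Premises Authorization required.
Sec. 4-6. does not operate a retail storefront → Retail Sales Registration not required.
Sec. 4-7. revenue $2,375,000 ≤ $2,575,000 → Commercial Authorization not required.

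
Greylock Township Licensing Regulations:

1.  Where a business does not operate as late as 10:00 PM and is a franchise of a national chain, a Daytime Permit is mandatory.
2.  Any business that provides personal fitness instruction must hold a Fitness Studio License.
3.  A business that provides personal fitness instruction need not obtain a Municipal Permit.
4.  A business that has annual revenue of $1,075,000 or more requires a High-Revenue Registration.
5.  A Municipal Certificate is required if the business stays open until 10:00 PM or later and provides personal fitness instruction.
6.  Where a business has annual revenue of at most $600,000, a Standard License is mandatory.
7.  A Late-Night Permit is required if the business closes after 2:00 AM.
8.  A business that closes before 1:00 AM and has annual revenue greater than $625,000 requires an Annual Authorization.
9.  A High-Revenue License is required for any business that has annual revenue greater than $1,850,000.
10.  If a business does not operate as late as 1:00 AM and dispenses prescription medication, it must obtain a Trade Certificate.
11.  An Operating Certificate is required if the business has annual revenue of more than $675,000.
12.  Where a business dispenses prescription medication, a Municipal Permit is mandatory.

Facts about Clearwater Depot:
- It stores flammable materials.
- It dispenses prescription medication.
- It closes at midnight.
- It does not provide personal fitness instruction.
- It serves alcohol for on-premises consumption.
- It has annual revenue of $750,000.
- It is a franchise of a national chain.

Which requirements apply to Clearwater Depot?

1. closes midnight, after 10:00 PM; is a franchise of a national chain → Daytime Permit not required.
2. does not provide personal fitness instruction → Fitness Studio License not required.
3. does not provide personal fitness instruction → Municipal Permit exemption does not apply.
4. revenue $750,000 < $1,075,000 → High-Revenue Registration not required.
5. closes midnight, after 10:00 PM; does not provide personal fitness instruction → Municipal Certificate not required.
6. revenue $750,000 > $600,000 → Standard License not required.
7. closes midnight, at/before 2:00 AM → Late-Night Permit not required.
8. closes midnight, at/before 1:00 AM; revenue $750,000 > $625,000 → Annual Authorization required.
9. revenue $750,000 ≤ $1,850,000 → High-Revenue License not required.
10. closes midnight, at/before 1:00 AM; dispenses prescription medication → Trade Certificate required.
11. revenue $750,000 > $675,000 → Operating Certificate required.
12. dispenses prescription medication → Municipal Permit required.

Annual Authorization, Municipal Permit, Operating Certificate, Trade Certificate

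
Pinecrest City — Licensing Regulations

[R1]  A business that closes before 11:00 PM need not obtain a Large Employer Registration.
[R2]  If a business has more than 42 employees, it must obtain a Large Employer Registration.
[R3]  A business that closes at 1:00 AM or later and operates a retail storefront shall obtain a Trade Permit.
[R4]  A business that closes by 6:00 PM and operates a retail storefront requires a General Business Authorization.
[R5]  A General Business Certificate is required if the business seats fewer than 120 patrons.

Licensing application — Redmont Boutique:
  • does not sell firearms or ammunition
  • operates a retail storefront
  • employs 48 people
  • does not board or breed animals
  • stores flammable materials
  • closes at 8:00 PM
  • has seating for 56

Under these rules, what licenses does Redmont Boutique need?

[R1] closes 8:00 PM, at/before 11:00 PM → exempt from Large Employer Registration.
[R2] employees 48 > 42 → Large Employer Registration required.
[R3] closes 8:00 PM, at/before 1:00 AM; operates a retail storefront → Trade Permit not required.
[R4] closes 8:00 PM, after 6:00 PM; operates a retail storefront → General Business Authorization not required.
[R5] seating 56 < 120 → General Business Certificate required.

General Business Certificate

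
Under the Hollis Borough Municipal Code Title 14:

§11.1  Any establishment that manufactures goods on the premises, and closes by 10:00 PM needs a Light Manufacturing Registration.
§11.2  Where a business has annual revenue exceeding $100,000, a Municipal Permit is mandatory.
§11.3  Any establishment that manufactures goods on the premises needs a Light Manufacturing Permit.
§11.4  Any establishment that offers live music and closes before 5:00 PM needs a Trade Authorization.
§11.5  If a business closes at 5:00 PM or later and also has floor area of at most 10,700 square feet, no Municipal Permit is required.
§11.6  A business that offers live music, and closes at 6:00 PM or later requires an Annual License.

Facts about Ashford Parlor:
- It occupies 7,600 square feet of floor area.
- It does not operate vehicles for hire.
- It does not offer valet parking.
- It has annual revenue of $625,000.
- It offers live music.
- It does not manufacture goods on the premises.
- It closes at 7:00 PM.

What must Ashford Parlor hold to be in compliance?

Annual License

§11.1 does not manufacture goods on the premises; closes 7:00 PM, at/before 10:00 PM → Light Manufacturing Registration not required.
§11.2 revenue $625,000 > $100,000 → Municipal Permit required.
§11.3 does not manufacture goods on the premises → Light Manufacturing Permit not required.
§11.4 offers live music; closes 7:00 PM, after 5:00 PM → Trade Authorization not required.
§11.5 closes 7:00 PM, after 5:00 PM; floor area 7,600 square feet ≤ 10,700 square feet → exempt from Municipal Permit.
§11.6 offers live music; closes 7:00 PM, after 6:00 PM → Annual License required.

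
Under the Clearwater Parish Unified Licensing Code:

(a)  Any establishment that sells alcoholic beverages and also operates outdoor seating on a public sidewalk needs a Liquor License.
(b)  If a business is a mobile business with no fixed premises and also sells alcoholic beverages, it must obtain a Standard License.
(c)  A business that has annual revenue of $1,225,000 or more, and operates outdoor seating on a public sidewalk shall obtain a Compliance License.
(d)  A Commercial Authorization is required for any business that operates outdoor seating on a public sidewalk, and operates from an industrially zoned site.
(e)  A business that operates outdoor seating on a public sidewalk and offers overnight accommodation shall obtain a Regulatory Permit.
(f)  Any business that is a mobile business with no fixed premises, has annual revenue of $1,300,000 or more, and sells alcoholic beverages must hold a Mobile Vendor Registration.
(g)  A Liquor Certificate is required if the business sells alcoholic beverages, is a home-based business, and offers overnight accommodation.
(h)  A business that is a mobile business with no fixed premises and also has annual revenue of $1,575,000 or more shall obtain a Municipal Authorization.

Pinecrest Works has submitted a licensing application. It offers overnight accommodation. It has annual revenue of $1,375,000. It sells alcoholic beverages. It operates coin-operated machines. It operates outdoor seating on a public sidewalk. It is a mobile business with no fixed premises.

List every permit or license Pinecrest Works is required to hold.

Compliance License, Liquor License, Mobile Vendor Registration, Regulatory Permit, Standard License

(a) sells alcoholic beverages; operates outdoor seating on a public sidewalk → Liquor License required.
(b) is a mobile business with no fixed premises; sells alcoholic beverages → Standard License required.
(c) revenue $1,375,000 ≥ $1,225,000; operates outdoor seating on a public sidewalk → Compliance License required.
(d) operates outdoor seating on a public sidewalk; is a mobile business with no fixed premises (not: operates from an industrially zoned site) → Commercial Authorization not required.
(e) operates outdoor seating on a public sidewalk; offers overnight accommodation → Regulatory Permit required.
(f) is a mobile business with no fixed premises; revenue $1,375,000 ≥ $1,300,000; sells alcoholic beverages → Mobile Vendor Registration required.
(g) sells alcoholic beverages; is a mobile business with no fixed premises (not: is a home-based business); offers overnight accommodation → Liquor Certificate not required.
(h) is a mobile business with no fixed premises; revenue $1,375,000 < $1,575,000 → Municipal Authorization not required.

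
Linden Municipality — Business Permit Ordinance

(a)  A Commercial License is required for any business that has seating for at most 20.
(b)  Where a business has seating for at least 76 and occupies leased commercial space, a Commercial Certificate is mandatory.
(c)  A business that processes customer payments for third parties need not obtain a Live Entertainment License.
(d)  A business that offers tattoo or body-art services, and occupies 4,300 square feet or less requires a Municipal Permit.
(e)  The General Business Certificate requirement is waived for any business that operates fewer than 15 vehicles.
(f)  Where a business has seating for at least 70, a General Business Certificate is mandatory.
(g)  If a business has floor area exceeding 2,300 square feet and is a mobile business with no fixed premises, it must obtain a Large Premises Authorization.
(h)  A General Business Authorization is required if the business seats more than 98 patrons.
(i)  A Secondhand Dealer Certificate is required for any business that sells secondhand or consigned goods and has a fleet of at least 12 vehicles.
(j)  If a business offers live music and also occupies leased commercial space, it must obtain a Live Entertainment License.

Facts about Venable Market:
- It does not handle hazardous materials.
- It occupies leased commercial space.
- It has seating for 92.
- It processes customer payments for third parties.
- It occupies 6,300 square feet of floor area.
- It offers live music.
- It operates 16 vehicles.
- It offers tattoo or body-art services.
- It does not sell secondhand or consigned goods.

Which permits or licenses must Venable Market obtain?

(a) seating 92 > 20 → Commercial License not required.
(b) seating 92 ≥ 76; occupies leased commercial space → Commercial Certificate required.
(c) processes customer payments for third parties → exempt from Live Entertainment License.
(d) offers tattoo or body-art services; floor area 6,300 square feet > 4,300 square feet → Municipal Permit not required.
(e) vehicles 16 ≥ 15 → General Business Certificate exemption does not apply.
(f) seating 92 ≥ 70 → General Business Certificate required.
(g) floor area 6,300 square feet > 2,300 square feet; occupies leased commercial space (not: is a mobile business with no fixed premises) → Large Premises Authorization not required.
(h) seating 92 ≤ 98 → General Business Authorization not required.
(i) does not sell secondhand or consigned goods; vehicles 16 ≥ 12 → Secondhand Dealer Certificate not required.
(j) offers live music; occupies leased commercial space → Live Entertainment License required.

Commercial Certificate, General Business Certificate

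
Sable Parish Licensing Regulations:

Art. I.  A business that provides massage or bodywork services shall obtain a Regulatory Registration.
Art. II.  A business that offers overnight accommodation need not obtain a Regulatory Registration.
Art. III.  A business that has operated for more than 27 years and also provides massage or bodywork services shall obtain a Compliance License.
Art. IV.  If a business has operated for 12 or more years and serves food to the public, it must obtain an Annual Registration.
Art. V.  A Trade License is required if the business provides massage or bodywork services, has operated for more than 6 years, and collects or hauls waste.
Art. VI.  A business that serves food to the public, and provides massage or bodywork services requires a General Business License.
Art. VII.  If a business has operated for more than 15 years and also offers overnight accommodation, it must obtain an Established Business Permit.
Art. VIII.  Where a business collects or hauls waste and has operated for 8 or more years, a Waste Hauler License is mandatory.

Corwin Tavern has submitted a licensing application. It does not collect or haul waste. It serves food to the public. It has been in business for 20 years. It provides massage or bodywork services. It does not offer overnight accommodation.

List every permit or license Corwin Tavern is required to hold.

Art. I. provides massage or bodywork services → Regulatory Registration required.
Art. II. does not offer overnight accommodation → Regulatory Registration exemption does not apply.
Art. III. years in business 20 ≤ 27; provides massage or bodywork services → Compliance License not required.
Art. IV. years in business 20 ≥ 12; serves food to the public → Annual Registration required.
Art. V. provides massage or bodywork services; years in business 20 > 6; does not collect or haul waste → Trade License not required.
Art. VI. serves food to the public; provides massage or bodywork services → General Business License required.
Art. VII. years in business 20 > 15; does not offer overnight accommodation → Established Business Permit not required.
Art. VIII. does not collect or haul waste; years in business 20 ≥ 8 → Waste Hauler License not required.

Annual Registration, General Business License, Regulatory Registration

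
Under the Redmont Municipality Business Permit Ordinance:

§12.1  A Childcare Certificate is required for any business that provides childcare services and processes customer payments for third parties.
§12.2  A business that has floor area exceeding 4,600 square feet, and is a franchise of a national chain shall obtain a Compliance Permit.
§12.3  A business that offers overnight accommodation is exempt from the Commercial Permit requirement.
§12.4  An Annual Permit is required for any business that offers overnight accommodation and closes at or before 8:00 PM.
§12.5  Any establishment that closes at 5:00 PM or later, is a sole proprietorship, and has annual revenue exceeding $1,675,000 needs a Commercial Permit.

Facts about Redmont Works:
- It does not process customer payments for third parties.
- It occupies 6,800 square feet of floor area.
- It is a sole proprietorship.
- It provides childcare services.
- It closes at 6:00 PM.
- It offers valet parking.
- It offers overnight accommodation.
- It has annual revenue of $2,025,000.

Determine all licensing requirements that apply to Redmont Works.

§12.1 provides childcare services; does not process customer payments for third parties → Childcare Certificate not required.
§12.2 floor area 6,800 square feet > 4,600 square feet; is a sole proprietorship (not: is a franchise of a national chain) → Compliance Permit not required.
§12.3 offers overnight accommodation → exempt from Commercial Permit.
§12.4 offers overnight accommodation; closes 6:00 PM, at/before 8:00 PM → Annual Permit required.
§12.5 closes 6:00 PM, after 5:00 PM; is a sole proprietorship; revenue $2,025,000 > $1,675,000 → Commercial Permit required.

Annual Permit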